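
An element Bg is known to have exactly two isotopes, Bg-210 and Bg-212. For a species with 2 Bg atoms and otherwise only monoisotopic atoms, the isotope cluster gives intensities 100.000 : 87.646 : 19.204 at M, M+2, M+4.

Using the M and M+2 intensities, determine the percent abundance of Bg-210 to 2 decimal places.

Write p for the Bg-210 fraction. I(M+2)/I(M) = [C(2,1)·p^1·(1−p)] / p^2 = 2·(1−p)/p = 87.646/100.000 = 0.8765
(1−p)/p = 0.8765/2 = 0.4382  ⇒  p = 1/(1 + 0.4382) = 0.6953
Bg-210: 69.53%, Bg-212: 30.47%.

69.53%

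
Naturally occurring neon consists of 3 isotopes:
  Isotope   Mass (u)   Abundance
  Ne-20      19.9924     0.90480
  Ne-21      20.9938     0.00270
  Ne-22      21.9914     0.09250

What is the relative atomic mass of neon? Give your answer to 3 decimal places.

20.180 u

Weight each isotope mass by its fractional abundance: 0.90480 × 19.9924 + 0.00270 × 20.9938 + 0.09250 × 21.9914
= 18.08912 + 0.05668 + 2.03420 = 20.18000 u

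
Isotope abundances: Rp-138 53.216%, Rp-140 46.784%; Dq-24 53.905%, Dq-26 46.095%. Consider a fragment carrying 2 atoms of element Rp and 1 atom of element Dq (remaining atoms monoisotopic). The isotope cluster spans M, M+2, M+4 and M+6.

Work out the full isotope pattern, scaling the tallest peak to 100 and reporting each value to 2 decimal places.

38.26 : 100.00 : 87.11 : 25.29

Element Rp pattern (n=2): 0.28319427 : 0.49793147 : 0.21887427
Element Dq pattern (n=1): 0.53905 : 0.46095
Convolve the two distributions (both contribute in 2-u steps):
  M: 0.28319427×0.53905 = 0.152656
  M+2: 0.28319427×0.46095 + 0.49793147×0.53905 = 0.398948
  M+4: 0.49793147×0.46095 + 0.21887427×0.53905 = 0.347506
  M+6: 0.21887427×0.46095 = 0.100890
Scale to base peak (0.398948) = 100: 38.26 : 100.00 : 87.11 : 25.29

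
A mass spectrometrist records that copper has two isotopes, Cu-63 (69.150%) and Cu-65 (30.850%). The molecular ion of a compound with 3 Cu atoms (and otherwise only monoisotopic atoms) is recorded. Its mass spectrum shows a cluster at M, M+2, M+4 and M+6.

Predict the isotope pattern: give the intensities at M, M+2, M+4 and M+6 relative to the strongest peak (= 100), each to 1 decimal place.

74.7 : 100.0 : 44.6 : 6.6

The 3 Cu atoms are independent, so intensities follow the terms of (0.69150 + 0.30850)^3.
P(M) = 0.69150^3 = 0.330656
P(M+2) = 3 × 0.69150^2 × 0.30850^1 = 0.442548
P(M+4) = 3 × 0.69150^1 × 0.30850^2 = 0.197435
P(M+6) = 0.30850^3 = 0.029361
The M+2 peak is largest (0.442548); scaling to 100 gives 74.7 : 100.0 : 44.6 : 6.6.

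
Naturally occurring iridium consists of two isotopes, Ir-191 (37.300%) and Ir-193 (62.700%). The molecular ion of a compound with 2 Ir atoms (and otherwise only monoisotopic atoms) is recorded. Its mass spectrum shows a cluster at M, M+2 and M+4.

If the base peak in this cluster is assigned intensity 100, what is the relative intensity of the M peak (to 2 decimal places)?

Term probabilities: M 0.1391, M+2 0.4677, M+4 0.3931. Base peak = M+2.
P(M+2) = C(2,1) × 0.37300^1 × 0.62700^1 = 2 × 0.3730 × 0.6270 = 0.467742 (base)
P(M) = C(2,0) × 0.37300^2 × 0.62700^0 = 1 × 0.139129 × 1.0000 = 0.139129
Relative intensity = 0.139129 / 0.467742 × 100 = 29.74

29.74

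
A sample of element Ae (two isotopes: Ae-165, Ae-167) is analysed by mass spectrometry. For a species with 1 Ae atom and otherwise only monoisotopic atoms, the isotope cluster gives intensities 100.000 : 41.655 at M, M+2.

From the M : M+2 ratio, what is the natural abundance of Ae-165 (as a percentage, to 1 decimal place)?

70.6%

If p is the fraction of Ae that is Ae-165, then I(M+2)/I(M) = [C(1,1)·p^0·(1−p)] / p^1 = 1·(1−p)/p = 41.655/100.000 = 0.4166
(1−p)/p = 0.4166/1 = 0.4166  ⇒  p = 1/(1 + 0.4166) = 0.7059
Ae-165: 70.6%, Ae-167: 29.4%.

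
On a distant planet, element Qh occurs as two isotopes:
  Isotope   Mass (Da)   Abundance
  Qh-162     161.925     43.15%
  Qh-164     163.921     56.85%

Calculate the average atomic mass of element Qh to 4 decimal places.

Weight each isotope mass by its fractional abundance: 0.4315 × 161.925 + 0.5685 × 163.921
= 69.87064 + 93.18909 = 163.05973 Da

163.0597 Da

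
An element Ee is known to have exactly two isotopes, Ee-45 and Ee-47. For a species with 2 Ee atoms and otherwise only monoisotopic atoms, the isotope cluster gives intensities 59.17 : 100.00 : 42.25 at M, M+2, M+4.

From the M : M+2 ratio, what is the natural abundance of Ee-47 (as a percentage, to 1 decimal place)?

Write p for the Ee-45 fraction. I(M+2)/I(M) = [C(2,1)·p^1·(1−p)] / p^2 = 2·(1−p)/p = 100.00/59.17 = 1.6900
(1−p)/p = 1.6900/2 = 0.8450  ⇒  p = 1/(1 + 0.8450) = 0.5420
Ee-45: 54.2%, Ee-47: 45.8%.

45.8%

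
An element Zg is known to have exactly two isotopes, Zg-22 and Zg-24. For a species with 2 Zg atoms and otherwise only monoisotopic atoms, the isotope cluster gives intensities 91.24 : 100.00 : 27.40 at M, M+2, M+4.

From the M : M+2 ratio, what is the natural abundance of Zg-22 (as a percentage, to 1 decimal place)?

64.6%

Let p = fractional abundance of Zg-22. I(M+2)/I(M) = [C(2,1)·p^1·(1−p)] / p^2 = 2·(1−p)/p = 100.00/91.24 = 1.0960
(1−p)/p = 1.0960/2 = 0.5480  ⇒  p = 1/(1 + 0.5480) = 0.6460
Zg-22: 64.6%, Zg-24: 35.4%.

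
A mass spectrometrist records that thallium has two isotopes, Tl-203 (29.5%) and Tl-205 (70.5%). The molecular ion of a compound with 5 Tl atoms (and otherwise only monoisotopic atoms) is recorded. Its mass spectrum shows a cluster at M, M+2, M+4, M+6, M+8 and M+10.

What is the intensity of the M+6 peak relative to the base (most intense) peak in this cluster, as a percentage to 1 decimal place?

Binomial terms of (0.295 + 0.705)^5: M 0.0022, M+2 0.0267, M+4 0.1276, M+6 0.3049, M+8 0.3644, M+10 0.1742 → M+8 is the base peak.
P(M+8) = C(5,4) × 0.295^1 × 0.705^4 = 5 × 0.2950 × 0.24703385 = 0.364375 (base)
P(M+6) = C(5,3) × 0.295^2 × 0.705^3 = 10 × 0.087025 × 0.35040263 = 0.304938
Relative intensity = 0.304938 / 0.364375 × 100 = 83.7

83.7%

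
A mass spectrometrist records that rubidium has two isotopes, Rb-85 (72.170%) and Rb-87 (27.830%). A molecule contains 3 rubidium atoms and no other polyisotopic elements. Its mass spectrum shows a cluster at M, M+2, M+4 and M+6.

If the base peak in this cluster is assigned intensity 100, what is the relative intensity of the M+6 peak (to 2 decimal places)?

4.96

Binomial terms of (0.72170 + 0.27830)^3: M 0.3759, M+2 0.4349, M+4 0.1677, M+6 0.0216 → M+2 is the base peak.
P(M+2) = C(3,1) × 0.72170^2 × 0.27830^1 = 3 × 0.52085089 × 0.2783 = 0.434858 (base)
P(M+6) = C(3,3) × 0.72170^0 × 0.27830^3 = 1 × 1.0000 × 0.02155458 = 0.021555
Relative intensity = 0.021555 / 0.434858 × 100 = 4.96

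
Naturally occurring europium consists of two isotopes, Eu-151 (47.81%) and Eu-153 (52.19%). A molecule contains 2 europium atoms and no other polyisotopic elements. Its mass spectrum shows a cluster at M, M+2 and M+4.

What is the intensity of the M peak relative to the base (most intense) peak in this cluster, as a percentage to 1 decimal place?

Term probabilities: M 0.2286, M+2 0.4990, M+4 0.2724. Base peak = M+2.
P(M+2) = C(2,1) × 0.4781^1 × 0.5219^1 = 2 × 0.4781 × 0.5219 = 0.499041 (base)
P(M) = C(2,0) × 0.4781^2 × 0.5219^0 = 1 × 0.22857961 × 1.0000 = 0.228580
Relative intensity = 0.228580 / 0.499041 × 100 = 45.8

45.8%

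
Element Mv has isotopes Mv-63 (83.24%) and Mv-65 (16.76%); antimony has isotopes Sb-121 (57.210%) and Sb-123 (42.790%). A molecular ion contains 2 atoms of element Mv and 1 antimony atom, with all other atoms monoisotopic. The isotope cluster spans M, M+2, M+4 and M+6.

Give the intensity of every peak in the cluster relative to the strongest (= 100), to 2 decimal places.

Element Mv pattern (n=2): 0.69288976 : 0.27902048 : 0.02808976
Antimony pattern (n=1): 0.5721 : 0.4279
Convolve the two distributions (both contribute in 2-u steps):
  M: 0.69288976×0.5721 = 0.396402
  M+2: 0.69288976×0.4279 + 0.27902048×0.5721 = 0.456115
  M+4: 0.27902048×0.4279 + 0.02808976×0.5721 = 0.135463
  M+6: 0.02808976×0.4279 = 0.012020
Scale to base peak (0.456115) = 100: 86.91 : 100.00 : 29.70 : 2.64

86.91 : 100.00 : 29.70 : 2.64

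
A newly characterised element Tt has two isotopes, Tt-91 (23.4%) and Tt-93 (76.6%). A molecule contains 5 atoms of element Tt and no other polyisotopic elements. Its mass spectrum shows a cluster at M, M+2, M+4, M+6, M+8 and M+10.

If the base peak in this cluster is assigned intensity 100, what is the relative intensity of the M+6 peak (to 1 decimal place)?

Binomial terms of (0.234 + 0.766)^5: M 0.0007, M+2 0.0115, M+4 0.0752, M+6 0.2461, M+8 0.4028, M+10 0.2637 → M+8 is the base peak.
P(M+8) = C(5,4) × 0.234^1 × 0.766^4 = 5 × 0.2340 × 0.3442826 = 0.402811 (base)
P(M+6) = C(5,3) × 0.234^2 × 0.766^3 = 10 × 0.054756 × 0.4494551 = 0.246104
Relative intensity = 0.246104 / 0.402811 × 100 = 61.1

61.1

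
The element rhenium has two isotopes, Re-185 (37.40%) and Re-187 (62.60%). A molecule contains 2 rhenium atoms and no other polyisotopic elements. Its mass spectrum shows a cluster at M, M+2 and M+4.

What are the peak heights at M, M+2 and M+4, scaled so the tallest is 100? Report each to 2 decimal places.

29.87 : 100.00 : 83.69

Each Re atom is independently Re-185 (p = 0.3740) or Re-187 (q = 0.6260); the cluster is the binomial expansion (p + q)^2.
P(M) = 0.3740^2 = 0.139876
P(M+2) = 2 × 0.3740^1 × 0.6260^1 = 0.468248
P(M+4) = 0.6260^2 = 0.391876
The M+2 peak is largest (0.468248); scaling to 100 gives 29.87 : 100.00 : 83.69.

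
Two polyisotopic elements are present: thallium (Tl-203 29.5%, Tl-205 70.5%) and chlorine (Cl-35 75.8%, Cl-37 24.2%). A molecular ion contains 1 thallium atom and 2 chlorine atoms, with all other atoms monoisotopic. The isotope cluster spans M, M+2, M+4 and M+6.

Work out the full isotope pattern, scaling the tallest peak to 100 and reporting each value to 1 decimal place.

Thallium pattern (n=1): 0.2950 : 0.7050
Chlorine pattern (n=2): 0.574564 : 0.366872 : 0.058564
Convolve the two distributions (both contribute in 2-u steps):
  M: 0.2950×0.574564 = 0.169496
  M+2: 0.2950×0.366872 + 0.7050×0.574564 = 0.513295
  M+4: 0.2950×0.058564 + 0.7050×0.366872 = 0.275921
  M+6: 0.7050×0.058564 = 0.041288
Scale to base peak (0.513295) = 100: 33.0 : 100.0 : 53.8 : 8.0

33.0 : 100.0 : 53.8 : 8.0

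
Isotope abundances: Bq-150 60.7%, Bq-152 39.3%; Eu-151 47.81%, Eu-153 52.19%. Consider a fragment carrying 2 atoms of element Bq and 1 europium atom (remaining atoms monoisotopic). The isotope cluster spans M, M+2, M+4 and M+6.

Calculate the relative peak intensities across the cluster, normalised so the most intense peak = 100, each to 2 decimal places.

Element Bq pattern (n=2): 0.368449 : 0.477102 : 0.154449
Europium pattern (n=1): 0.4781 : 0.5219
Convolve the two distributions (both contribute in 2-u steps):
  M: 0.368449×0.4781 = 0.176155
  M+2: 0.368449×0.5219 + 0.477102×0.4781 = 0.420396
  M+4: 0.477102×0.5219 + 0.154449×0.4781 = 0.322842
  M+6: 0.154449×0.5219 = 0.080607
Scale to base peak (0.420396) = 100: 41.90 : 100.00 : 76.79 : 19.17

41.90 : 100.00 : 76.79 : 19.17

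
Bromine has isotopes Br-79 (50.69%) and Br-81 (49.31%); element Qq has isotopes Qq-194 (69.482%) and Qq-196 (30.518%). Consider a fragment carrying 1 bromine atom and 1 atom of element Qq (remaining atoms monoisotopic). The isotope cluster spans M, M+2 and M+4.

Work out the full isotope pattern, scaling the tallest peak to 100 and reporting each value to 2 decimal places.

70.82 : 100.00 : 30.26

Bromine pattern (n=1): 0.5069 : 0.4931
Element Qq pattern (n=1): 0.69482 : 0.30518
Convolve the two distributions (both contribute in 2-u steps):
  M: 0.5069×0.69482 = 0.352204
  M+2: 0.5069×0.30518 + 0.4931×0.69482 = 0.497311
  M+4: 0.4931×0.30518 = 0.150484
Scale to base peak (0.497311) = 100: 70.82 : 100.00 : 30.26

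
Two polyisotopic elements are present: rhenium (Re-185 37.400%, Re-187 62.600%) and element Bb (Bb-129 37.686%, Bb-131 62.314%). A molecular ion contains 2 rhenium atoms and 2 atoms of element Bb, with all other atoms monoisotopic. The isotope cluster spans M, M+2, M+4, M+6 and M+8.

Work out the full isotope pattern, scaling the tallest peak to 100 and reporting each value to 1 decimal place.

5.4 : 36.1 : 90.2 : 100.0 : 41.6

Rhenium pattern (n=2): 0.139876 : 0.468248 : 0.391876
Element Bb pattern (n=2): 0.14202346 : 0.46967308 : 0.38830346
Convolve the two distributions (both contribute in 2-u steps):
  M: 0.139876×0.14202346 = 0.019866
  M+2: 0.139876×0.46967308 + 0.468248×0.14202346 = 0.132198
  M+4: 0.139876×0.38830346 + 0.468248×0.46967308 + 0.391876×0.14202346 = 0.329893
  M+6: 0.468248×0.38830346 + 0.391876×0.46967308 = 0.365876
  M+8: 0.391876×0.38830346 = 0.152167
Scale to base peak (0.365876) = 100: 5.4 : 36.1 : 90.2 : 100.0 : 41.6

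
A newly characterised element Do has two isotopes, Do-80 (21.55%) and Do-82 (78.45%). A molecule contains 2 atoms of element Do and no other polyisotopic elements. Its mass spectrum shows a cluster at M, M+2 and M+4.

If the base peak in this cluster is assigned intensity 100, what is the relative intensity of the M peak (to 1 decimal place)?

Binomial terms of (0.2155 + 0.7845)^2: M 0.0464, M+2 0.3381, M+4 0.6154 → M+4 is the base peak.
P(M+4) = C(2,2) × 0.2155^0 × 0.7845^2 = 1 × 1.0000 × 0.61544025 = 0.615440 (base)
P(M) = C(2,0) × 0.2155^2 × 0.7845^0 = 1 × 0.04644025 × 1.0000 = 0.046440
Relative intensity = 0.046440 / 0.615440 × 100 = 7.5

7.5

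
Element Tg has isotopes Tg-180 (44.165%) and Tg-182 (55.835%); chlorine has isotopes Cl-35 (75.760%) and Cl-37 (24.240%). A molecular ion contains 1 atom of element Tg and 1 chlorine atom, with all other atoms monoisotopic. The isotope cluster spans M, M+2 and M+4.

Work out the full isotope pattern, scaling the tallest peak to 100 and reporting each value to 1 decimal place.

Element Tg pattern (n=1): 0.44165 : 0.55835
Chlorine pattern (n=1): 0.7576 : 0.2424
Convolve the two distributions (both contribute in 2-u steps):
  M: 0.44165×0.7576 = 0.334594
  M+2: 0.44165×0.2424 + 0.55835×0.7576 = 0.530062
  M+4: 0.55835×0.2424 = 0.135344
Scale to base peak (0.530062) = 100: 63.1 : 100.0 : 25.5

63.1 : 100.0 : 25.5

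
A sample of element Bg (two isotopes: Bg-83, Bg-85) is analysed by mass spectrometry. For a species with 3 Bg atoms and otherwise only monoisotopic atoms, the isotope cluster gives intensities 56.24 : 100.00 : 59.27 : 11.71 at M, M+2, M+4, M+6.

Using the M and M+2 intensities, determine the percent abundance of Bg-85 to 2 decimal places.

37.21%

Write p for the Bg-83 fraction. I(M+2)/I(M) = [C(3,1)·p^2·(1−p)] / p^3 = 3·(1−p)/p = 100.00/56.24 = 1.7781
(1−p)/p = 1.7781/3 = 0.5927  ⇒  p = 1/(1 + 0.5927) = 0.6279
Bg-83: 62.79%, Bg-85: 37.21%.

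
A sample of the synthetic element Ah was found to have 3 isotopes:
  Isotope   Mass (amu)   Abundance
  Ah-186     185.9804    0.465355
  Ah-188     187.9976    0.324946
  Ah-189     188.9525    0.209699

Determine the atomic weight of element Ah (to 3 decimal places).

187.259 amu

Weight each isotope mass by its fractional abundance: 0.465355 × 185.9804 + 0.324946 × 187.9976 + 0.209699 × 188.9525
= 86.54691 + 61.08907 + 39.62315 = 187.25913 amu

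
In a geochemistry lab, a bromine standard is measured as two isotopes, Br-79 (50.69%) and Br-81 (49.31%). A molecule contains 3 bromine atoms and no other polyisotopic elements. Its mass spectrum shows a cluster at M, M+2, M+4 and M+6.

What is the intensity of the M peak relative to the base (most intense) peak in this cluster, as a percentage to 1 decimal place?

(0.5069 + 0.4931)^3 gives M 0.1302, M+2 0.3801, M+4 0.3698, M+6 0.1199; the largest is M+2.
P(M+2) = C(3,1) × 0.5069^2 × 0.4931^1 = 3 × 0.25694761 × 0.4931 = 0.380103 (base)
P(M) = C(3,0) × 0.5069^3 × 0.4931^0 = 1 × 0.13024674 × 1.0000 = 0.130247
Relative intensity = 0.130247 / 0.380103 × 100 = 34.3

34.3%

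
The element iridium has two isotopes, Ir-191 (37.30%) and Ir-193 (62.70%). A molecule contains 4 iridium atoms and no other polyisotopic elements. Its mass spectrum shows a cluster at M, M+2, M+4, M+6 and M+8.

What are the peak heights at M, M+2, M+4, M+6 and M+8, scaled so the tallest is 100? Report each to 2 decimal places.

Each Ir atom is independently Ir-191 (p = 0.3730) or Ir-193 (q = 0.6270); the cluster is the binomial expansion (p + q)^4.
P(M) = 0.3730^4 = 0.019357
P(M+2) = 4 × 0.3730^3 × 0.6270^1 = 0.130153
P(M+4) = 6 × 0.3730^2 × 0.6270^2 = 0.328174
P(M+6) = 4 × 0.3730^1 × 0.6270^3 = 0.367766
P(M+8) = 0.6270^4 = 0.154550
The M+6 peak is largest (0.367766); scaling to 100 gives 5.26 : 35.39 : 89.23 : 100.00 : 42.02.

5.26 : 35.39 : 89.23 : 100.00 : 42.02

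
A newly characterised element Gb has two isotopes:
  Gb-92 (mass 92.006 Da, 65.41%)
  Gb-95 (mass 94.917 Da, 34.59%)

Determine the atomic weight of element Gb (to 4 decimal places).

93.0129 Da

The abundance-weighted mean is 0.6541 × 92.006 + 0.3459 × 94.917
= 60.18112 + 32.83179 = 93.01291 Da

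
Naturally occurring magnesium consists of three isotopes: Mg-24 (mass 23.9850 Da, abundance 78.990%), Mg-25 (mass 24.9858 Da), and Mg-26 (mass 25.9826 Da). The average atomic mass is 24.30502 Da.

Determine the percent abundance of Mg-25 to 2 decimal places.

Let x and y be the fractions of Mg-25 and Mg-26. Then x + y = 1 − 0.78990 = 0.21010 and 24.9858x + 25.9826y = 24.30502 − 0.78990×23.9850 = 5.3592685.
Substituting: 24.9858x + 25.9826(0.21010 − x) = 5.3592685
(24.9858 − 25.9826)x = -0.09967576  ⇒  x = 0.10000, y = 0.11010
Mg-25: 10.00%, Mg-26: 11.01%.

10.00%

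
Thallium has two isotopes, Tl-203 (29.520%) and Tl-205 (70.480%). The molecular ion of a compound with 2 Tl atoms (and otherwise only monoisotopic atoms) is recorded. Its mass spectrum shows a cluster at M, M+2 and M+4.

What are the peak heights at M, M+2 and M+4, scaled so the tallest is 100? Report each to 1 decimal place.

The 2 Tl atoms are independent, so intensities follow the terms of (0.29520 + 0.70480)^2.
P(M) = 0.29520^2 = 0.087143
P(M+2) = 2 × 0.29520^1 × 0.70480^1 = 0.416114
P(M+4) = 0.70480^2 = 0.496743
The M+4 peak is largest (0.496743); scaling to 100 gives 17.5 : 83.8 : 100.0.

17.5 : 83.8 : 100.0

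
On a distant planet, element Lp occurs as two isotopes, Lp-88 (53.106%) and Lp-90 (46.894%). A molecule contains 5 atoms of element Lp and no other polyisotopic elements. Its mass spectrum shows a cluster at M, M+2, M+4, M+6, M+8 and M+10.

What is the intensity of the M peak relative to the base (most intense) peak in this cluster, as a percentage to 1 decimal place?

12.8%

Binomial terms of (0.53106 + 0.46894)^5: M 0.0422, M+2 0.1865, M+4 0.3294, M+6 0.2908, M+8 0.1284, M+10 0.0227 → M+4 is the base peak.
P(M+4) = C(5,2) × 0.53106^3 × 0.46894^2 = 10 × 0.14977205 × 0.21990472 = 0.329356 (base)
P(M) = C(5,0) × 0.53106^5 × 0.46894^0 = 1 × 0.04223942 × 1.0000 = 0.042239
Relative intensity = 0.042239 / 0.329356 × 100 = 12.8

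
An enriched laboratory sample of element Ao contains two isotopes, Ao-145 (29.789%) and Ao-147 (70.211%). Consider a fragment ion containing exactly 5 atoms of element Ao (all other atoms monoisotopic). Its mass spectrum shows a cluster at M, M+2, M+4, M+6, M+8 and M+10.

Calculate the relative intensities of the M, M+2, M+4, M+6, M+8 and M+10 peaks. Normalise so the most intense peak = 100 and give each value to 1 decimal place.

The 5 Ao atoms are independent, so intensities follow the terms of (0.29789 + 0.70211)^5.
P(M) = 0.29789^5 = 0.002346
P(M+2) = 5 × 0.29789^4 × 0.70211^1 = 0.027644
P(M+4) = 10 × 0.29789^3 × 0.70211^2 = 0.130310
P(M+6) = 10 × 0.29789^2 × 0.70211^3 = 0.307134
P(M+8) = 5 × 0.29789^1 × 0.70211^4 = 0.361948
P(M+10) = 0.70211^5 = 0.170618
The M+8 peak is largest (0.361948); scaling to 100 gives 0.6 : 7.6 : 36.0 : 84.9 : 100.0 : 47.1.

0.6 : 7.6 : 36.0 : 84.9 : 100.0 : 47.1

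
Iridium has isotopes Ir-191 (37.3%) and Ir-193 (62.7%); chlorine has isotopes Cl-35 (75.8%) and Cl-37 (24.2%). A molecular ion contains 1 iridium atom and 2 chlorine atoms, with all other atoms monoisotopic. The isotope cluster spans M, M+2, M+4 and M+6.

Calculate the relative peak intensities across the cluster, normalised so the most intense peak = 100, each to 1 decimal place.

43.1 : 100.0 : 50.7 : 7.4

Iridium pattern (n=1): 0.3730 : 0.6270
Chlorine pattern (n=2): 0.574564 : 0.366872 : 0.058564
Convolve the two distributions (both contribute in 2-u steps):
  M: 0.3730×0.574564 = 0.214312
  M+2: 0.3730×0.366872 + 0.6270×0.574564 = 0.497095
  M+4: 0.3730×0.058564 + 0.6270×0.366872 = 0.251873
  M+6: 0.6270×0.058564 = 0.036720
Scale to base peak (0.497095) = 100: 43.1 : 100.0 : 50.7 : 7.4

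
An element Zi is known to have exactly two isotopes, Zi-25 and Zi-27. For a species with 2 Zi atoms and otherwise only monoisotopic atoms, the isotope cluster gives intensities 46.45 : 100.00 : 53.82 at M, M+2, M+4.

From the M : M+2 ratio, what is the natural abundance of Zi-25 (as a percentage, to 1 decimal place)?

Write p for the Zi-25 fraction. I(M+2)/I(M) = [C(2,1)·p^1·(1−p)] / p^2 = 2·(1−p)/p = 100.00/46.45 = 2.1529
(1−p)/p = 2.1529/2 = 1.0764  ⇒  p = 1/(1 + 1.0764) = 0.4816
Zi-25: 48.2%, Zi-27: 51.8%.

48.2%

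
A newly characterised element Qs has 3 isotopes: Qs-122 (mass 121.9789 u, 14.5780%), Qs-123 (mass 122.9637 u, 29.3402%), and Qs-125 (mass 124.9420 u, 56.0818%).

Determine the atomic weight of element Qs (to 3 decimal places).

123.930 u

The abundance-weighted mean is 0.145780 × 121.9789 + 0.293402 × 122.9637 + 0.560818 × 124.9420
= 17.78208 + 36.07780 + 70.06972 = 123.92960 u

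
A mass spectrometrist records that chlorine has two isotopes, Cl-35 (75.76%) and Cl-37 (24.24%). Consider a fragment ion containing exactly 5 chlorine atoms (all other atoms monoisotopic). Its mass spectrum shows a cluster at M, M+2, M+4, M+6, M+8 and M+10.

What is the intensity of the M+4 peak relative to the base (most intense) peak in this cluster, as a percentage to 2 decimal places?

Term probabilities: M 0.2496, M+2 0.3993, M+4 0.2555, M+6 0.0817, M+8 0.0131, M+10 0.0008. Base peak = M+2.
P(M+2) = C(5,1) × 0.7576^4 × 0.2424^1 = 5 × 0.32942751 × 0.2424 = 0.399266 (base)
P(M+4) = C(5,2) × 0.7576^3 × 0.2424^2 = 10 × 0.4348304 × 0.05875776 = 0.255497
Relative intensity = 0.255497 / 0.399266 × 100 = 63.99

63.99%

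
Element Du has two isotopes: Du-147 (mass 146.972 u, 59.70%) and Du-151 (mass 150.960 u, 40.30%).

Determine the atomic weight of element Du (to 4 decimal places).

148.5792 u

Weight each isotope mass by its fractional abundance: 0.5970 × 146.972 + 0.4030 × 150.960
= 87.74228 + 60.83688 = 148.57916 u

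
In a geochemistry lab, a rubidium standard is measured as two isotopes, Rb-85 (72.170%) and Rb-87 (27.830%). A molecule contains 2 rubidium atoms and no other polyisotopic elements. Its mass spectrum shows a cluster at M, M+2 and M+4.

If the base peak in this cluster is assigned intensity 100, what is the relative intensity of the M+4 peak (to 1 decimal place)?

14.9

Binomial terms of (0.72170 + 0.27830)^2: M 0.5209, M+2 0.4017, M+4 0.0775 → M is the base peak.
P(M) = C(2,0) × 0.72170^2 × 0.27830^0 = 1 × 0.52085089 × 1.0000 = 0.520851 (base)
P(M+4) = C(2,2) × 0.72170^0 × 0.27830^2 = 1 × 1.0000 × 0.07745089 = 0.077451
Relative intensity = 0.077451 / 0.520851 × 100 = 14.9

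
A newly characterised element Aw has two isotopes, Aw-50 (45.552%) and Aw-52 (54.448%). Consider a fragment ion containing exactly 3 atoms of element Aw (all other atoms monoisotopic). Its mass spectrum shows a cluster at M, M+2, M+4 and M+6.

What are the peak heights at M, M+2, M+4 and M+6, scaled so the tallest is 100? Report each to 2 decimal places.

23.33 : 83.66 : 100.00 : 39.84

Expanding (0.45552 + 0.54448)^3:
P(M) = 0.45552^3 = 0.094520
P(M+2) = 3 × 0.45552^2 × 0.54448^1 = 0.338936
P(M+4) = 3 × 0.45552^1 × 0.54448^2 = 0.405128
P(M+6) = 0.54448^3 = 0.161416
The M+4 peak is largest (0.405128); scaling to 100 gives 23.33 : 83.66 : 100.00 : 39.84.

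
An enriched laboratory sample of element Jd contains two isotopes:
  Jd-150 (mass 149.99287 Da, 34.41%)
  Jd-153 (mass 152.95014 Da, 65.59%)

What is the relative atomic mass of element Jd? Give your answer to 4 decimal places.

151.9325 Da

Ar = Σ fᵢ·mᵢ = 0.3441 × 149.99287 + 0.6559 × 152.95014
= 51.612547 + 100.319997 = 151.932544 Da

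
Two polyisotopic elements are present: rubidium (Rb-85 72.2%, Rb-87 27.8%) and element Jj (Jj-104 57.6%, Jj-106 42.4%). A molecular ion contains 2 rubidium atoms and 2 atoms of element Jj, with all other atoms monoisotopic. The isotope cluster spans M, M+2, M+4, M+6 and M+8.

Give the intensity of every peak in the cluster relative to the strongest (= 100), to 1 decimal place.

Rubidium pattern (n=2): 0.521284 : 0.401432 : 0.077284
Element Jj pattern (n=2): 0.331776 : 0.488448 : 0.179776
Convolve the two distributions (both contribute in 2-u steps):
  M: 0.521284×0.331776 = 0.172950
  M+2: 0.521284×0.488448 + 0.401432×0.331776 = 0.387806
  M+4: 0.521284×0.179776 + 0.401432×0.488448 + 0.077284×0.331776 = 0.315434
  M+6: 0.401432×0.179776 + 0.077284×0.488448 = 0.109917
  M+8: 0.077284×0.179776 = 0.013894
Scale to base peak (0.387806) = 100: 44.6 : 100.0 : 81.3 : 28.3 : 3.6

44.6 : 100.0 : 81.3 : 28.3 : 3.6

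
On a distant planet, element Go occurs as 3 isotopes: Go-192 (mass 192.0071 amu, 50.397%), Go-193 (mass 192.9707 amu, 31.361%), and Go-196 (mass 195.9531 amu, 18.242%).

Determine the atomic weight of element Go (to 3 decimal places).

Average mass = Σ (abundance × isotope mass) = 0.50397 × 192.0071 + 0.31361 × 192.9707 + 0.18242 × 195.9531
= 96.76582 + 60.51754 + 35.74576 = 193.02912 amu

193.029 amu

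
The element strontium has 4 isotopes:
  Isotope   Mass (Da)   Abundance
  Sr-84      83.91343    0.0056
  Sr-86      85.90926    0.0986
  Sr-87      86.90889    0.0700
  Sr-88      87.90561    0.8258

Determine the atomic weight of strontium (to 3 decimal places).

Average mass = Σ (abundance × isotope mass) = 0.0056 × 83.91343 + 0.0986 × 85.90926 + 0.0700 × 86.90889 + 0.8258 × 87.90561
= 0.469915 + 8.470653 + 6.083622 + 72.592453 = 87.616643 Da

87.617 Da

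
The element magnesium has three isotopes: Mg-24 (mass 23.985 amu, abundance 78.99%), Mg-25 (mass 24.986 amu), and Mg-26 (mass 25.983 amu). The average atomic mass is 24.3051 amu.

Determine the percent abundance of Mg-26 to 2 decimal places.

11.01%

The remaining 21.01% is split between Mg-25 (fraction x) and Mg-26 (fraction 0.2101 − x).
Substituting: 24.986x + 25.983(0.2101 − x) = 5.3593485
(24.986 − 25.983)x = -0.0996798  ⇒  x = 0.09998, y = 0.11012
Mg-25: 10.00%, Mg-26: 11.01%.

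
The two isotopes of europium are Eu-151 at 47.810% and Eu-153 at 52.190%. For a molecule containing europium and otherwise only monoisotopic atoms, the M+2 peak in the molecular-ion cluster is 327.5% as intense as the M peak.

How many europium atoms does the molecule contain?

With n Eu atoms, P(M+2)/P(M) = C(n,1)·p^(n−1)q / p^n = n·q/p = n · 0.52190/0.47810.
n = 3.275 × 0.47810/0.52190 = 3.00 ≈ 3

3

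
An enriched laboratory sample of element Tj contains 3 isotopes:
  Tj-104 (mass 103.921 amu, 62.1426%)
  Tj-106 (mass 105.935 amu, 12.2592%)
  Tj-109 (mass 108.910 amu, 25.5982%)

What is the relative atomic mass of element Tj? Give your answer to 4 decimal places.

Weight each isotope mass by its fractional abundance: 0.621426 × 103.921 + 0.122592 × 105.935 + 0.255982 × 108.910
= 64.57921 + 12.98678 + 27.87900 = 105.44499 amu

105.4450 amu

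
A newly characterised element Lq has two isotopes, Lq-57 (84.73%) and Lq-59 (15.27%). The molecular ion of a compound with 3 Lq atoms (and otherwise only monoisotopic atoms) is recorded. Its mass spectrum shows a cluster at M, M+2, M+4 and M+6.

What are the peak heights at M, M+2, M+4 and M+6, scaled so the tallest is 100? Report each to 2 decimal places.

Expanding (0.8473 + 0.1527)^3:
P(M) = 0.8473^3 = 0.608291
P(M+2) = 3 × 0.8473^2 × 0.1527^1 = 0.328878
P(M+4) = 3 × 0.8473^1 × 0.1527^2 = 0.059270
P(M+6) = 0.1527^3 = 0.003561
The M peak is largest (0.608291); scaling to 100 gives 100.00 : 54.07 : 9.74 : 0.59.

100.00 : 54.07 : 9.74 : 0.59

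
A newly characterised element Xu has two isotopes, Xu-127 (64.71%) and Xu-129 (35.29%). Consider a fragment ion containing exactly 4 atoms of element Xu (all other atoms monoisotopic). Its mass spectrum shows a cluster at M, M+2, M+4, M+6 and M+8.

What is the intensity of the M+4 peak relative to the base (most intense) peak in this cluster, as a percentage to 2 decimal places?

Binomial terms of (0.6471 + 0.3529)^4: M 0.1753, M+2 0.3825, M+4 0.3129, M+6 0.1138, M+8 0.0155 → M+2 is the base peak.
P(M+2) = C(4,1) × 0.6471^3 × 0.3529^1 = 4 × 0.27096563 × 0.3529 = 0.382495 (base)
P(M+4) = C(4,2) × 0.6471^2 × 0.3529^2 = 6 × 0.41873841 × 0.12453841 = 0.312894
Relative intensity = 0.312894 / 0.382495 × 100 = 81.80

81.80%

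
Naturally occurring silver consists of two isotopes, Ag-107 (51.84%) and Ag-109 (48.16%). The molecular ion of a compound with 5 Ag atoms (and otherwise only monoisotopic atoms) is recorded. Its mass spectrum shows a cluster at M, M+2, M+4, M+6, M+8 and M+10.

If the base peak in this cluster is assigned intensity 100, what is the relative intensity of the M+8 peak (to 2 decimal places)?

Binomial terms of (0.5184 + 0.4816)^5: M 0.0374, M+2 0.1739, M+4 0.3231, M+6 0.3002, M+8 0.1394, M+10 0.0259 → M+4 is the base peak.
P(M+4) = C(5,2) × 0.5184^3 × 0.4816^2 = 10 × 0.13931407 × 0.23193856 = 0.323123 (base)
P(M+8) = C(5,4) × 0.5184^1 × 0.4816^4 = 5 × 0.5184 × 0.0537955 = 0.139438
Relative intensity = 0.139438 / 0.323123 × 100 = 43.15

43.15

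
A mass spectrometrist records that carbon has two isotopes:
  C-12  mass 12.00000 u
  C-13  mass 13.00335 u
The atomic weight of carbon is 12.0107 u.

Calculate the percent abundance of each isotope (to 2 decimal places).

C-12: 98.93%, C-13: 1.07%

Writing the weighted mean with unknown fraction x of C-12:
12.00000·x + 13.00335·(1 − x) = 12.0107
(12.00000 − 13.00335)·x = 12.0107 − 13.00335
x = -0.99265 / -1.00335 = 0.98934 → 98.93% C-12, 1.07% C-13.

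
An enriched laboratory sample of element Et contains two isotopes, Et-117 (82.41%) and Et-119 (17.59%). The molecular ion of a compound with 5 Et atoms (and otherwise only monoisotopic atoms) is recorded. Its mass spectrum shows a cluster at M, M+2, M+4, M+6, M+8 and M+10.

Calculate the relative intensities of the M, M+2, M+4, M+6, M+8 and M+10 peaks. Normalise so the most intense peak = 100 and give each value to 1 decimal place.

The 5 Et atoms are independent, so intensities follow the terms of (0.8241 + 0.1759)^5.
P(M) = 0.8241^5 = 0.380101
P(M+2) = 5 × 0.8241^4 × 0.1759^1 = 0.405654
P(M+4) = 10 × 0.8241^3 × 0.1759^2 = 0.173170
P(M+6) = 10 × 0.8241^2 × 0.1759^3 = 0.036962
P(M+8) = 5 × 0.8241^1 × 0.1759^4 = 0.003945
P(M+10) = 0.1759^5 = 0.000168
The M+2 peak is largest (0.405654); scaling to 100 gives 93.7 : 100.0 : 42.7 : 9.1 : 1.0 : 0.0.

93.7 : 100.0 : 42.7 : 9.1 : 1.0 : 0.0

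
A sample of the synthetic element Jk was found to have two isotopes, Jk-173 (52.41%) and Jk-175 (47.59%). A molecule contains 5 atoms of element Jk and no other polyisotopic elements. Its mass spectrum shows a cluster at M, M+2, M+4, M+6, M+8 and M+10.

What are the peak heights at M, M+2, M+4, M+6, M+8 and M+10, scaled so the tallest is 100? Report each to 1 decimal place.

12.1 : 55.1 : 100.0 : 90.8 : 41.2 : 7.5

Each Jk atom is independently Jk-173 (p = 0.5241) or Jk-175 (q = 0.4759); the cluster is the binomial expansion (p + q)^5.
P(M) = 0.5241^5 = 0.039543
P(M+2) = 5 × 0.5241^4 × 0.4759^1 = 0.179532
P(M+4) = 10 × 0.5241^3 × 0.4759^2 = 0.326042
P(M+6) = 10 × 0.5241^2 × 0.4759^3 = 0.296057
P(M+8) = 5 × 0.5241^1 × 0.4759^4 = 0.134415
P(M+10) = 0.4759^5 = 0.024411
The M+4 peak is largest (0.326042); scaling to 100 gives 12.1 : 55.1 : 100.0 : 90.8 : 41.2 : 7.5.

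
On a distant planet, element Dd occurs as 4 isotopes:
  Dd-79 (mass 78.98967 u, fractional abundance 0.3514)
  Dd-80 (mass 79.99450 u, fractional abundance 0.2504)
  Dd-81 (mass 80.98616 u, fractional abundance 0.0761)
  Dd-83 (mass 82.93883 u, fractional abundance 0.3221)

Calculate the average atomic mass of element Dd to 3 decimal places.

80.665 u

Weight each isotope mass by its fractional abundance: 0.3514 × 78.98967 + 0.2504 × 79.99450 + 0.0761 × 80.98616 + 0.3221 × 82.93883
= 27.756970 + 20.030623 + 6.163047 + 26.714597 = 80.665237 u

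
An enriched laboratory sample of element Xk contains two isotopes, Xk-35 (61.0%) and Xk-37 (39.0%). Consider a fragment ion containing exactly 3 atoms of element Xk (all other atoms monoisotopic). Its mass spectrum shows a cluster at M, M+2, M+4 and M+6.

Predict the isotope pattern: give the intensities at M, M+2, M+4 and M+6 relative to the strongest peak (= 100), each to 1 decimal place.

Expanding (0.610 + 0.390)^3:
P(M) = 0.610^3 = 0.226981
P(M+2) = 3 × 0.610^2 × 0.390^1 = 0.435357
P(M+4) = 3 × 0.610^1 × 0.390^2 = 0.278343
P(M+6) = 0.390^3 = 0.059319
The M+2 peak is largest (0.435357); scaling to 100 gives 52.1 : 100.0 : 63.9 : 13.6.

52.1 : 100.0 : 63.9 : 13.6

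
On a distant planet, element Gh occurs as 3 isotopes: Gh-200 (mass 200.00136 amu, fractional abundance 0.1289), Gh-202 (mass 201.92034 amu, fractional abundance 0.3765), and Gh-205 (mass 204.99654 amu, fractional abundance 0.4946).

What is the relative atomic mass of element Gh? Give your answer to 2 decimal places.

203.19 amu

Average mass = Σ (abundance × isotope mass) = 0.1289 × 200.00136 + 0.3765 × 201.92034 + 0.4946 × 204.99654
= 25.780175 + 76.023008 + 101.391289 = 203.194472 amu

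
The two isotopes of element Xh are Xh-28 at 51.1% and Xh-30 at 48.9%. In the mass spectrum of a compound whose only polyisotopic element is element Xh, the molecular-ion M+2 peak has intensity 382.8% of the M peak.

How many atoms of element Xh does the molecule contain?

4

With n Xh atoms, P(M+2)/P(M) = C(n,1)·p^(n−1)q / p^n = n·q/p = n · 0.489/0.511.
n = 3.828 × 0.511/0.489 = 4.00 ≈ 4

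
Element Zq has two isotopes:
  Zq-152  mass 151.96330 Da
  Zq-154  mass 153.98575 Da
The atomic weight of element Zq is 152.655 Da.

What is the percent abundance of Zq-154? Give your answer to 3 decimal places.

34.201%

With x = fraction of Zq-152 (so Zq-154 is 1 − x):
151.96330·x + 153.98575·(1 − x) = 152.655
(151.96330 − 153.98575)·x = 152.655 − 153.98575
x = -1.33075 / -2.02245 = 0.65799 → 65.799% Zq-152, 34.201% Zq-154.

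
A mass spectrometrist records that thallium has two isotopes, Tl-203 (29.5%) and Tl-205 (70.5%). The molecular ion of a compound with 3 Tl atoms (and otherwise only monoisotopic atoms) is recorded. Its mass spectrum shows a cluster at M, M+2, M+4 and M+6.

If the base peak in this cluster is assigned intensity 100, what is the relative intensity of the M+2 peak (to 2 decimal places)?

(0.295 + 0.705)^3 gives M 0.0257, M+2 0.1841, M+4 0.4399, M+6 0.3504; the largest is M+4.
P(M+4) = C(3,2) × 0.295^1 × 0.705^2 = 3 × 0.2950 × 0.497025 = 0.439867 (base)
P(M+2) = C(3,1) × 0.295^2 × 0.705^1 = 3 × 0.087025 × 0.7050 = 0.184058
Relative intensity = 0.184058 / 0.439867 × 100 = 41.84

41.84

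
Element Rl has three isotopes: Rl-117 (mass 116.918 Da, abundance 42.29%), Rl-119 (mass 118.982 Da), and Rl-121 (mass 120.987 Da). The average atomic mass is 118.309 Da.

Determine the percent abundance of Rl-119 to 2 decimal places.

Let x and y be the fractions of Rl-119 and Rl-121. Then x + y = 1 − 0.4229 = 0.5771 and 118.982x + 120.987y = 118.309 − 0.4229×116.918 = 68.8643778.
Substituting: 118.982x + 120.987(0.5771 − x) = 68.8643778
(118.982 − 120.987)x = -0.9572199  ⇒  x = 0.47742, y = 0.09968
Rl-119: 47.74%, Rl-121: 9.97%.

47.74%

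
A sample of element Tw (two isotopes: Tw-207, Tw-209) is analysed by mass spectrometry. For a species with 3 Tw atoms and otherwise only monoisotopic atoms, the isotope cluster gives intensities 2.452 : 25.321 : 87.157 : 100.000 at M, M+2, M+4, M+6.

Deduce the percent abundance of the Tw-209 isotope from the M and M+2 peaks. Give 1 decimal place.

77.5%

Let p = fractional abundance of Tw-207. I(M+2)/I(M) = [C(3,1)·p^2·(1−p)] / p^3 = 3·(1−p)/p = 25.321/2.452 = 10.3267
(1−p)/p = 10.3267/3 = 3.4422  ⇒  p = 1/(1 + 3.4422) = 0.2251
Tw-207: 22.5%, Tw-209: 77.5%.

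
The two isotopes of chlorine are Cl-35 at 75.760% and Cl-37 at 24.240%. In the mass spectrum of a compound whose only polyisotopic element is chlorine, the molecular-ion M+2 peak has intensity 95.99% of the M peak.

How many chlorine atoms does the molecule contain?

3

The M+2/M ratio from n Cl atoms is n · q/p = n · 0.24240/0.75760.
n = 0.9599 × 0.75760/0.24240 = 3.00 ≈ 3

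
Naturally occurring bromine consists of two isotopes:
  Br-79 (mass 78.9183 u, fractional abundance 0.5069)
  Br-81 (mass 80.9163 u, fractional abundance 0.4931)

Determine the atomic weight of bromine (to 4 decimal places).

79.9035 u

Ar = Σ fᵢ·mᵢ = 0.5069 × 78.9183 + 0.4931 × 80.9163
= 40.00369 + 39.89983 = 79.90352 u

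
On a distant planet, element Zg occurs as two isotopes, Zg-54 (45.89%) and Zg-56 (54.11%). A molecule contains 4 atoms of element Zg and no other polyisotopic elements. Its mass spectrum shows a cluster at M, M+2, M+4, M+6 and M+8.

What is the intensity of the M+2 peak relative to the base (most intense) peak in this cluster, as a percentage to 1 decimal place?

(0.4589 + 0.5411)^4 gives M 0.0443, M+2 0.2092, M+4 0.3699, M+6 0.2908, M+8 0.0857; the largest is M+4.
P(M+4) = C(4,2) × 0.4589^2 × 0.5411^2 = 6 × 0.21058921 × 0.29278921 = 0.369949 (base)
P(M+2) = C(4,1) × 0.4589^3 × 0.5411^1 = 4 × 0.09663939 × 0.5411 = 0.209166
Relative intensity = 0.209166 / 0.369949 × 100 = 56.5

56.5%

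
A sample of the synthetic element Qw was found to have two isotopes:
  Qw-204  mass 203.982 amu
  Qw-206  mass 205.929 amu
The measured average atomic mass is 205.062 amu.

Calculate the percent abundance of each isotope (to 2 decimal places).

Qw-204: 44.53%, Qw-206: 55.47%

Let x be the fractional abundance of Qw-204; then Qw-206 has abundance 1 − x.
203.982·x + 205.929·(1 − x) = 205.062
(203.982 − 205.929)·x = 205.062 − 205.929
x = -0.867 / -1.947 = 0.44530 → 44.53% Qw-204, 55.47% Qw-206.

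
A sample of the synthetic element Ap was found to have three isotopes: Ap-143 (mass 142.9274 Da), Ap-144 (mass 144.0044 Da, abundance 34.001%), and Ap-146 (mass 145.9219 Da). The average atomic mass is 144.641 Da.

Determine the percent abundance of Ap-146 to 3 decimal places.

44.996%

The remaining 65.999% is split between Ap-143 (fraction x) and Ap-146 (fraction 0.65999 − x).
Substituting: 142.9274x + 145.9219(0.65999 − x) = 95.678063956
(142.9274 − 145.9219)x = -0.628930825  ⇒  x = 0.21003, y = 0.44996
Ap-143: 21.003%, Ap-146: 44.996%.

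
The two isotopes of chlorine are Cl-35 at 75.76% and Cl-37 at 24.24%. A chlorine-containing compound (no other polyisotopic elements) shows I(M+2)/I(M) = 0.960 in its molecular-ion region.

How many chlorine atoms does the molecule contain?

For n independent Cl atoms, I(M+2)/I(M) = n · (abundance Cl-37) / (abundance Cl-35) = n · 0.2424/0.7576.
n = 0.960 × 0.7576/0.2424 = 3.00 ≈ 3

3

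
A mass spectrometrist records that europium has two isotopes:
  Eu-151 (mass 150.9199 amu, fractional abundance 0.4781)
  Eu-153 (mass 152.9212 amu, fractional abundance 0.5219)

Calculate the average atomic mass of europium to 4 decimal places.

Weight each isotope mass by its fractional abundance: 0.4781 × 150.9199 + 0.5219 × 152.9212
= 72.15480 + 79.80957 = 151.96437 amu

151.9644 amu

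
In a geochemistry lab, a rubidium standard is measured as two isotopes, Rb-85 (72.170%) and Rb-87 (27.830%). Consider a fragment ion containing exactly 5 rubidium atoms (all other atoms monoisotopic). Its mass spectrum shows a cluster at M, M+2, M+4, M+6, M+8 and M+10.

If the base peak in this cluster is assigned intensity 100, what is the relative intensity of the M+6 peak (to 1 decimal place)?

Binomial terms of (0.72170 + 0.27830)^5: M 0.1958, M+2 0.3775, M+4 0.2911, M+6 0.1123, M+8 0.0216, M+10 0.0017 → M+2 is the base peak.
P(M+2) = C(5,1) × 0.72170^4 × 0.27830^1 = 5 × 0.27128565 × 0.2783 = 0.377494 (base)
P(M+6) = C(5,3) × 0.72170^2 × 0.27830^3 = 10 × 0.52085089 × 0.02155458 = 0.112267
Relative intensity = 0.112267 / 0.377494 × 100 = 29.7

29.7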